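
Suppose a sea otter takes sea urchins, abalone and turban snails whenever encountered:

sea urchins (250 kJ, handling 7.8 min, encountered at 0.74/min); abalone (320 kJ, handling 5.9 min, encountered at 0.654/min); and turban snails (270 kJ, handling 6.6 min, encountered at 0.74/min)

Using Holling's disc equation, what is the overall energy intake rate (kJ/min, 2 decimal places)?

R = (0.74×250 + 0.654×320 + 0.74×270) / (1 + 0.74×7.8 + 0.654×5.9 + 0.74×6.6) = 594.1/15.51 = 38.29 kJ/min.

38.29 kJ/min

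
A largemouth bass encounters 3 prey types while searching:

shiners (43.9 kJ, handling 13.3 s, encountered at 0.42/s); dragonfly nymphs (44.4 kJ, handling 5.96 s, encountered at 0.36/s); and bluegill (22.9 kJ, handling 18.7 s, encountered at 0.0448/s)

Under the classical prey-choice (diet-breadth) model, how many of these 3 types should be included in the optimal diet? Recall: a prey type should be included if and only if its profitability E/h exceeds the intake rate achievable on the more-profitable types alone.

1

E/h in descending order: dragonfly nymphs 7.45, shiners 3.3, bluegill 1.22 kJ/s. The optimal diet is the largest prefix of this list for which every included type satisfies E_i/h_i > R on the types above it.
Rate on top 1: 5.081. shiners: 3.3 < 5.081 → exclude; stop.
Optimal diet: dragonfly nymphs — 1 of 3 types.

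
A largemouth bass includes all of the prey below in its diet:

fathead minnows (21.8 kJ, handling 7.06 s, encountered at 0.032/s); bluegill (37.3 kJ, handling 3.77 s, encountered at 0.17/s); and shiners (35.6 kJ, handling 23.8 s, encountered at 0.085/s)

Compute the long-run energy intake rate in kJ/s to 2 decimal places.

2.59 kJ/s

Energy encountered per unit search time: 0.032×21.8 + 0.17×37.3 + 0.085×35.6 = 10.06 kJ/s.
Handling time per unit search time: 0.032×7.06 + 0.17×3.77 + 0.085×23.8 = 2.89.
Rate = 10.06/(1 + 2.89) = 2.587 kJ/s.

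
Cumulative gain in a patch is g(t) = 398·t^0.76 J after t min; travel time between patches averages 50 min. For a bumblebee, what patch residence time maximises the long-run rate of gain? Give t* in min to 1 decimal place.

158.3 min

Optimal t* satisfies g'(t*) = g(t*)/(T + t*).
g'(t) = 0.76·398·t^-0.24. Setting 0.76·398·t^-0.24 = 398·t^0.76/(50+t) gives 0.76(50+t) = t, so 0.24·t = 0.76×50.
t* = 0.76×50/0.24 = 158.3 min.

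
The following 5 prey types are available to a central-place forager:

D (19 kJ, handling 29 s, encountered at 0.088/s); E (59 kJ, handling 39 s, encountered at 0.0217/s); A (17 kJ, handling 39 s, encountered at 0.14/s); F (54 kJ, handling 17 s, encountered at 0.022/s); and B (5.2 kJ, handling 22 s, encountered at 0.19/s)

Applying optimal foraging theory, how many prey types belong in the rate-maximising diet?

2

Profitabilities (E/h, kJ/s): F 3.18, E 1.51, D 0.655, A 0.436, B 0.236. Add prey in this order while the next type's profitability exceeds the intake rate on those already taken.
Rate on top 1: 0.8646. E: 1.51 > 0.8646 → include.
Rate on top 2: 1.112. D: 0.655 < 1.112 → exclude; stop.
Optimal diet: F, E — 2 of 5 types.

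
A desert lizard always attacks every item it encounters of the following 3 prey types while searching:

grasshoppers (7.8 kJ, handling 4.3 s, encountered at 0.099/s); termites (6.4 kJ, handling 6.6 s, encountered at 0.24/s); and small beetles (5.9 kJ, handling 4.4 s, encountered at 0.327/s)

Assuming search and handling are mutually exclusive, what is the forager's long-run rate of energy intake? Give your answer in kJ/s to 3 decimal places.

Energy encountered per unit search time: 0.099×7.8 + 0.24×6.4 + 0.327×5.9 = 4.238 kJ/s.
Handling time per unit search time: 0.099×4.3 + 0.24×6.6 + 0.327×4.4 = 3.449.
Rate = 4.238/(1 + 3.449) = 0.9526 kJ/s.

0.953 kJ/s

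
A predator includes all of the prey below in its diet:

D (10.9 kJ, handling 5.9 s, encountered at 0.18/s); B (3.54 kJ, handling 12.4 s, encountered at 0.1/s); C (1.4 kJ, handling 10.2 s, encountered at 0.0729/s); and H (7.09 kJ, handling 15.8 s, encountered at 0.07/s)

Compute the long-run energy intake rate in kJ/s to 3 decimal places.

0.566 kJ/s

R = Σλ_iE_i / (1 + Σλ_ih_i)
Numerator: 0.18×10.9 + 0.1×3.54 + 0.0729×1.4 + 0.07×7.09 = 2.914
Denominator: 1 + 0.18×5.9 + 0.1×12.4 + 0.0729×10.2 + 0.07×15.8 = 5.152
R = 2.914/5.152 = 0.5657 kJ/s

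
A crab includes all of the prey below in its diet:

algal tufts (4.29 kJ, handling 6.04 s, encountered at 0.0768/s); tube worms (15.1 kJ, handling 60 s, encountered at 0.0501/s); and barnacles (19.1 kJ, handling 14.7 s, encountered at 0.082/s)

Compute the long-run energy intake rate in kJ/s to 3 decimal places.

R = (0.0768×4.29 + 0.0501×15.1 + 0.082×19.1) / (1 + 0.0768×6.04 + 0.0501×60 + 0.082×14.7) = 2.652/5.675 = 0.4673 kJ/s.

0.467 kJ/s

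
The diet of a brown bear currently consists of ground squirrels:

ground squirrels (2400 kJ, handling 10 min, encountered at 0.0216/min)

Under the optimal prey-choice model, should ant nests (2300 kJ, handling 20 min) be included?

Yes

Current rate: (0.0216×2400)/(1 + 0.0216×10) = 42.63 kJ/min.
Profitability of ant nests: 2300/20 = 115 kJ/min.
Since 115 > R, including ant nests increases the long-run rate.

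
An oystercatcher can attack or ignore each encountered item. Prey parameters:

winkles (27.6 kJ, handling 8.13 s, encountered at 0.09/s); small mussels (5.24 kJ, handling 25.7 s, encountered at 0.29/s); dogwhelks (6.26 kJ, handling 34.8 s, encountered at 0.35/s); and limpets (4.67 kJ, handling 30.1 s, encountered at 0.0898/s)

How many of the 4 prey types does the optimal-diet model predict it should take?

1

E/h in descending order: winkles 3.39, small mussels 0.204, dogwhelks 0.18, limpets 0.155 kJ/s. The optimal diet is the largest prefix of this list for which every included type satisfies E_i/h_i > R on the types above it.
Rate on top 1: 1.434. small mussels: 0.204 < 1.434 → exclude; stop.
Optimal diet: winkles — 1 of 4 types.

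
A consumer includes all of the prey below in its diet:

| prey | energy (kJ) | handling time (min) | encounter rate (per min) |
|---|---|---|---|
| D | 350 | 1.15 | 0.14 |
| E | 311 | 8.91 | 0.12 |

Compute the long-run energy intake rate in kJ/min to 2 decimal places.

38.71 kJ/min

R = (0.14×350 + 0.12×311) / (1 + 0.14×1.15 + 0.12×8.91) = 86.32/2.23 = 38.71 kJ/min.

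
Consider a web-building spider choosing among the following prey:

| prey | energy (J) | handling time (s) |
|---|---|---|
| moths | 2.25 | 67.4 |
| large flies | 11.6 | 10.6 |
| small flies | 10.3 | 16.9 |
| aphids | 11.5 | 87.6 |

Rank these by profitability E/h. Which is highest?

In descending order of E/h:
large flies: 11.6/10.6 = 1.09 J/s
small flies: 10.3/16.9 = 0.609 J/s
aphids: 11.5/87.6 = 0.131 J/s
moths: 2.25/67.4 = 0.0334 J/s

large flies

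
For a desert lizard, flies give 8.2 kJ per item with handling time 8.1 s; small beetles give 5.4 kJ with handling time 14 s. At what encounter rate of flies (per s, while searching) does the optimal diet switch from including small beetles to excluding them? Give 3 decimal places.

Drop small beetles once their profitability E₂/h₂ falls below the rate achievable on flies alone: E₂/h₂ = λE₁/(1 + λh₁).
Solve for λ: λE₁h₂ = E₂(1 + λh₁) → λ(E₁h₂ − E₂h₁) = E₂ → λ = E₂/(E₁h₂ − E₂h₁).
λ = 5.4/(8.2×14 − 5.4×8.1) = 5.4/71.06 = 0.07599 per s.

0.076 per s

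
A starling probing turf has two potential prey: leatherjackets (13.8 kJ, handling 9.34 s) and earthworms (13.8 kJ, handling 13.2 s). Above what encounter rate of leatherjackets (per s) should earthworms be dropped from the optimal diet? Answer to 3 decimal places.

At the threshold, the rate on leatherjackets alone equals the profitability of earthworms: λ·13.8/(1 + λ·9.34) = 13.8/13.2 = 1.045.
Rearranging, λ(13.8 − 1.045×9.34) = 1.045, so λ = 1.045/4.035 = 0.2591 per s.

0.259 per s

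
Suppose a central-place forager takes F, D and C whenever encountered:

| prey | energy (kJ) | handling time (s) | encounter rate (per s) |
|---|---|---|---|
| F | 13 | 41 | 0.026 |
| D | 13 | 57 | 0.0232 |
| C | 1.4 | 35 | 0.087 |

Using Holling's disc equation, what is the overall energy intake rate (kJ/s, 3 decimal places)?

R = Σλ_iE_i / (1 + Σλ_ih_i)
Numerator: 0.026×13 + 0.0232×13 + 0.087×1.4 = 0.7614
Denominator: 1 + 0.026×41 + 0.0232×57 + 0.087×35 = 6.433
R = 0.7614/6.433 = 0.1184 kJ/s

0.118 kJ/s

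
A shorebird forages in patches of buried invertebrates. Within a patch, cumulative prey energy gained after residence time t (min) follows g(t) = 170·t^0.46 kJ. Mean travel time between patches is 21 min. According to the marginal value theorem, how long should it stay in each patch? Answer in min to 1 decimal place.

By the marginal value theorem, leave when the instantaneous gain rate g'(t) equals the habitat-wide average g(t)/(T + t).
g'(t) = 0.46·170·t^-0.54. Setting 0.46·170·t^-0.54 = 170·t^0.46/(21+t) gives 0.46(21+t) = t, so 0.54·t = 0.46×21.
t* = 0.46×21/0.54 = 17.89 min.

17.9 min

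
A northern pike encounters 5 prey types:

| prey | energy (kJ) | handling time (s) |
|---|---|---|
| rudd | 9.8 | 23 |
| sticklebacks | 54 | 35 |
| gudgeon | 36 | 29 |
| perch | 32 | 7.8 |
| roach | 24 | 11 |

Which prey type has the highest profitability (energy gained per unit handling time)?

perch

In descending order of E/h:
perch: 32/7.8 = 4.1 kJ/s
roach: 24/11 = 2.18 kJ/s
sticklebacks: 54/35 = 1.54 kJ/s
gudgeon: 36/29 = 1.24 kJ/s
rudd: 9.8/23 = 0.426 kJ/s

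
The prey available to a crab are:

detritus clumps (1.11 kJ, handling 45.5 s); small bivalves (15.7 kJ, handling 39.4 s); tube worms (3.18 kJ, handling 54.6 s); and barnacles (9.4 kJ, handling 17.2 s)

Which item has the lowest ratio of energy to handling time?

In descending order of E/h:
barnacles: 9.4/17.2 = 0.547 kJ/s
small bivalves: 15.7/39.4 = 0.398 kJ/s
tube worms: 3.18/54.6 = 0.0582 kJ/s
detritus clumps: 1.11/45.5 = 0.0244 kJ/s

detritus clumps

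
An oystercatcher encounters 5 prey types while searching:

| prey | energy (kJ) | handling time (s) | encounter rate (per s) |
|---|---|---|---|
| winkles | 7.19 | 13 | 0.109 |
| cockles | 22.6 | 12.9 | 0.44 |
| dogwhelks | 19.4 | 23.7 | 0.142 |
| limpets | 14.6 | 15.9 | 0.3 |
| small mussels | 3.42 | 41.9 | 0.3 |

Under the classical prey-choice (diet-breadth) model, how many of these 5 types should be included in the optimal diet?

1

Rank by E/h (kJ/s): cockles 1.75, limpets 0.918, dogwhelks 0.819, winkles 0.553, small mussels 0.0816. Include each in turn until the next type's E/h falls below the running intake rate.
Rate on top 1: 1.49. limpets: 0.918 < 1.49 → exclude; stop.
Optimal diet: cockles — 1 of 5 types.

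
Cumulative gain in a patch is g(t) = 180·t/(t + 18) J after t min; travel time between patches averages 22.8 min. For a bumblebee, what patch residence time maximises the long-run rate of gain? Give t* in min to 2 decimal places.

20.26 min

Maximise g(t)/(T+t): set derivative to zero → g'(t)(T+t) = g(t).
g'(t) = 180·18/(t + 18)². Setting 180·18/(t+18)² = 180t/[(t+18)(22.8+t)] gives 18(22.8+t) = t(t+18), so t² = 18×22.8 = 410.4.
t* = √410.4 = 20.26 min.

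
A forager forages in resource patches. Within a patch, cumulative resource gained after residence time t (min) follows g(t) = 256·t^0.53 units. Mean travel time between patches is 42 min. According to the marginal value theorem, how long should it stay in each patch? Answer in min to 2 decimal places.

47.36 min

Maximise g(t)/(T+t): set derivative to zero → g'(t)(T+t) = g(t).
g'(t) = 0.53·256·t^-0.47. Setting 0.53·256·t^-0.47 = 256·t^0.53/(42+t) gives 0.53(42+t) = t, so 0.47·t = 0.53×42.
t* = 0.53×42/0.47 = 47.36 min.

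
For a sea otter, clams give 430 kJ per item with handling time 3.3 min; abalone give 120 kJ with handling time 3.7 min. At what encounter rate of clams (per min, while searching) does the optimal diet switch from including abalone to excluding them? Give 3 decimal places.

0.100 per min

The zero-one rule: include abalone iff E₂/h₂ > λE₁/(1+λh₁). Equality gives the switch point.
λE₁h₂ = E₂ + λE₂h₁ ⇒ λ = E₂/(E₁h₂ − E₂h₁) = 120/(1591 − 396) = 0.1004 per min.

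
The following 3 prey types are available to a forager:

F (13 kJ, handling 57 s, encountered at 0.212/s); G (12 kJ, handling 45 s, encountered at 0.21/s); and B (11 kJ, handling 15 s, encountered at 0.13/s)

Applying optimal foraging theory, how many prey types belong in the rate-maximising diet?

Rank by E/h (kJ/s): B 0.733, G 0.267, F 0.228. Include each in turn until the next type's E/h falls below the running intake rate.
Rate on top 1: 0.4847. G: 0.267 < 0.4847 → exclude; stop.
Optimal diet: B — 1 of 3 types.

1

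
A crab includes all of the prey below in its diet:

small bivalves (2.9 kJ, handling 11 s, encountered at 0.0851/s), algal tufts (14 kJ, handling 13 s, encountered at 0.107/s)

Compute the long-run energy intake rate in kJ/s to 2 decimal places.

0.52 kJ/s

R = (0.0851×2.9 + 0.107×14) / (1 + 0.0851×11 + 0.107×13) = 1.745/3.327 = 0.5244 kJ/s.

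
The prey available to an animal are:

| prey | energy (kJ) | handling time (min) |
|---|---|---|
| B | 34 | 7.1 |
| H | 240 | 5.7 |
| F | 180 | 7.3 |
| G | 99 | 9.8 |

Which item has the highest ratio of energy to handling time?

H

Profitability E/h (kJ/min): B = 34/7.1 = 4.79, H = 240/5.7 = 42.1, F = 180/7.3 = 24.7, G = 99/9.8 = 10.1.
Ranked: H > F > G > B.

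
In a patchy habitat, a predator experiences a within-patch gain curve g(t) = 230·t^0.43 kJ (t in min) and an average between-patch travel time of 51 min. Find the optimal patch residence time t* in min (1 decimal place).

Maximise g(t)/(T+t): set derivative to zero → g'(t)(T+t) = g(t).
g'(t) = 0.43·230·t^-0.57. Setting 0.43·230·t^-0.57 = 230·t^0.43/(51+t) gives 0.43(51+t) = t, so 0.57·t = 0.43×51.
t* = 0.43×51/0.57 = 38.47 min.

38.5 min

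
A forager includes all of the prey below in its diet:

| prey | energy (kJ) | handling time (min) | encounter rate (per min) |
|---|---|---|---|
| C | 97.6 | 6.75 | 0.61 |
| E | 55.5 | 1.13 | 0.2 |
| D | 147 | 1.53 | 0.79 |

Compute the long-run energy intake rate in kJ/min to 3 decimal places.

R = (0.61×97.6 + 0.2×55.5 + 0.79×147) / (1 + 0.61×6.75 + 0.2×1.13 + 0.79×1.53) = 186.8/6.552 = 28.5 kJ/min.

28.504 kJ/min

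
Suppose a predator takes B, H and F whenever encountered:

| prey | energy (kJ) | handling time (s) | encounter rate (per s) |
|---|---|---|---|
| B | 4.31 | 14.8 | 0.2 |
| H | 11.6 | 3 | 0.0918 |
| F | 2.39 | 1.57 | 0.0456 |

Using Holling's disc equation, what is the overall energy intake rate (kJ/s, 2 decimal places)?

0.47 kJ/s

R = (0.2×4.31 + 0.0918×11.6 + 0.0456×2.39) / (1 + 0.2×14.8 + 0.0918×3 + 0.0456×1.57) = 2.036/4.307 = 0.4727 kJ/s.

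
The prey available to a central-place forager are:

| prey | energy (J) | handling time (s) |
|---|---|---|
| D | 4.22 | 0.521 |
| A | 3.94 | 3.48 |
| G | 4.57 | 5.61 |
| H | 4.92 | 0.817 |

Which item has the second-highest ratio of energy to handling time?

H

In descending order of E/h:
D: 4.22/0.521 = 8.1 J/s
H: 4.92/0.817 = 6.02 J/s
A: 3.94/3.48 = 1.13 J/s
G: 4.57/5.61 = 0.815 J/s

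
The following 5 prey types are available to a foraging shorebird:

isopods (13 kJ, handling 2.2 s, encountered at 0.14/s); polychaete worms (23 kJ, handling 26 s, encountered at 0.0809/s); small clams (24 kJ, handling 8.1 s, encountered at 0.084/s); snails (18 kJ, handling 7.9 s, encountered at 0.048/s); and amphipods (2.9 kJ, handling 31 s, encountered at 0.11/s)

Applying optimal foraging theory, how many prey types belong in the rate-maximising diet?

Rank by E/h (kJ/s): isopods 5.91, small clams 2.96, snails 2.28, polychaete worms 0.885, amphipods 0.0935. Include each in turn until the next type's E/h falls below the running intake rate.
Rate on top 1: 1.391. small clams: 2.96 > 1.391 → include.
Rate on top 2: 1.929. snails: 2.28 > 1.929 → include.
Rate on top 3: 1.985. polychaete worms: 0.885 < 1.985 → exclude; stop.
Optimal diet: isopods, small clams, snails — 3 of 5 types.

3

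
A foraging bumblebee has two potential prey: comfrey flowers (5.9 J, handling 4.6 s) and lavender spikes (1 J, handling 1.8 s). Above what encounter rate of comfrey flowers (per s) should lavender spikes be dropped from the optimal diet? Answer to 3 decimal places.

0.166 per s

Drop lavender spikes once their profitability E₂/h₂ falls below the rate achievable on comfrey flowers alone: E₂/h₂ = λE₁/(1 + λh₁).
Solve for λ: λE₁h₂ = E₂(1 + λh₁) → λ(E₁h₂ − E₂h₁) = E₂ → λ = E₂/(E₁h₂ − E₂h₁).
λ = 1/(5.9×1.8 − 1×4.6) = 1/6.02 = 0.1661 per s.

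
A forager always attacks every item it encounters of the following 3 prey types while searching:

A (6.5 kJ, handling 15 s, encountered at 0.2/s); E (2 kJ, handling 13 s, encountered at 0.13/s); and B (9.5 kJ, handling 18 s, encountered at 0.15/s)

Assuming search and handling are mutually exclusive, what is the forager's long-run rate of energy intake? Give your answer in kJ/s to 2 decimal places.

0.36 kJ/s

R = Σλ_iE_i / (1 + Σλ_ih_i)
Numerator: 0.2×6.5 + 0.13×2 + 0.15×9.5 = 2.985
Denominator: 1 + 0.2×15 + 0.13×13 + 0.15×18 = 8.39
R = 2.985/8.39 = 0.3558 kJ/s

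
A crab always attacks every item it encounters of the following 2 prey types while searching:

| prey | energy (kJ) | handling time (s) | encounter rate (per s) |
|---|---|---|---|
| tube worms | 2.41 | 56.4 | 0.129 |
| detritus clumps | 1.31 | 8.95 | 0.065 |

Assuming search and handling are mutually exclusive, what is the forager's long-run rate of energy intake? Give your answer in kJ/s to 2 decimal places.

Energy encountered per unit search time: 0.129×2.41 + 0.065×1.31 = 0.396 kJ/s.
Handling time per unit search time: 0.129×56.4 + 0.065×8.95 = 7.857.
Rate = 0.396/(1 + 7.857) = 0.04471 kJ/s.

0.04 kJ/s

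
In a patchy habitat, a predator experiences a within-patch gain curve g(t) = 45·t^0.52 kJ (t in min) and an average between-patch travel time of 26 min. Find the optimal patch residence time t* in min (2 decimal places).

Optimal t* satisfies g'(t*) = g(t*)/(T + t*).
g'(t) = 0.52·45·t^-0.48. Setting 0.52·45·t^-0.48 = 45·t^0.52/(26+t) gives 0.52(26+t) = t, so 0.48·t = 0.52×26.
t* = 0.52×26/0.48 = 28.17 min.

28.17 min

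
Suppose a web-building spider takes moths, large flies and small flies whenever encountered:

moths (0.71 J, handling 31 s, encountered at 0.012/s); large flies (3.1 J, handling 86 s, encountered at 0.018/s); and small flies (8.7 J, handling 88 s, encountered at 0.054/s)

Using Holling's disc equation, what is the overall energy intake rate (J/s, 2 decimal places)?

0.07 J/s

R = (0.012×0.71 + 0.018×3.1 + 0.054×8.7) / (1 + 0.012×31 + 0.018×86 + 0.054×88) = 0.5341/7.672 = 0.06962 J/s.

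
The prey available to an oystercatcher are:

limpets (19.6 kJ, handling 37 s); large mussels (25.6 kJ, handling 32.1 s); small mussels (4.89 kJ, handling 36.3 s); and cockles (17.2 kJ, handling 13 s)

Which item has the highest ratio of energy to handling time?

Profitability E/h (kJ/s): limpets = 19.6/37 = 0.53, large mussels = 25.6/32.1 = 0.798, small mussels = 4.89/36.3 = 0.135, cockles = 17.2/13 = 1.32.
Ranked: cockles > large mussels > limpets > small mussels.

cockles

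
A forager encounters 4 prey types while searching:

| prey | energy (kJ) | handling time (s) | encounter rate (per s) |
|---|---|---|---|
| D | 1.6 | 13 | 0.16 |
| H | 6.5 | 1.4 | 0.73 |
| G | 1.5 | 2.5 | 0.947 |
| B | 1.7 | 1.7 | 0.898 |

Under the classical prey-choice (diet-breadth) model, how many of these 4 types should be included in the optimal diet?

Profitabilities (E/h, kJ/s): H 4.64, B 1, G 0.6, D 0.123. Add prey in this order while the next type's profitability exceeds the intake rate on those already taken.
Rate on top 1: 2.347. B: 1 < 2.347 → exclude; stop.
Optimal diet: H — 1 of 4 types.

1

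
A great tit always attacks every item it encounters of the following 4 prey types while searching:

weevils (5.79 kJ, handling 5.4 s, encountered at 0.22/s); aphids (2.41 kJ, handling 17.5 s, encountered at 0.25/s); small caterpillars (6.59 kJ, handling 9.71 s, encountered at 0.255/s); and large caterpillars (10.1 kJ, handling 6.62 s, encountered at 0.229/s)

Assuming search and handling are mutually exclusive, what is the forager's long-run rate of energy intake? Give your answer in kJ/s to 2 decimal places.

0.56 kJ/s

R = (0.22×5.79 + 0.25×2.41 + 0.255×6.59 + 0.229×10.1) / (1 + 0.22×5.4 + 0.25×17.5 + 0.255×9.71 + 0.229×6.62) = 5.87/10.56 = 0.5561 kJ/s.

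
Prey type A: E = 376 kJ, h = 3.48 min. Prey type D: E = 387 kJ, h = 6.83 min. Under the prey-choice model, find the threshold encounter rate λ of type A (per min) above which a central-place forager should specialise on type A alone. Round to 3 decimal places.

0.317 per min

The zero-one rule: include type D iff E₂/h₂ > λE₁/(1+λh₁). Equality gives the switch point.
λE₁h₂ = E₂ + λE₂h₁ ⇒ λ = E₂/(E₁h₂ − E₂h₁) = 387/(2568 − 1347) = 0.3169 per min.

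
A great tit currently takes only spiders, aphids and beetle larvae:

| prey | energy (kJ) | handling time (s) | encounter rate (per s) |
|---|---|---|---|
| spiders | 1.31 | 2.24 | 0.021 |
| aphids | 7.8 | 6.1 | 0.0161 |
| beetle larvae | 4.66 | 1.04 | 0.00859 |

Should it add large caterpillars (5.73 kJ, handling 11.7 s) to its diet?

Intake rate on the current diet: R = (0.021×1.31 + 0.0161×7.8 + 0.00859×4.66) / (1 + 0.021×2.24 + 0.0161×6.1 + 0.00859×1.04) = 0.1931/1.154 = 0.1673 kJ/s.
Profitability of large caterpillars: 5.73/11.7 = 0.4897 kJ/s.
0.4897 > 0.1673, so adding large caterpillars raises the average — include it.

Yes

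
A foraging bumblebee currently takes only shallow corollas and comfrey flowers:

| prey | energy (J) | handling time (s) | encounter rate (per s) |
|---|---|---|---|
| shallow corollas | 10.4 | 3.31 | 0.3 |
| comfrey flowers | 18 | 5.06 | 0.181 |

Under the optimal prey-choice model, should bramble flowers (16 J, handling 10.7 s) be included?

No

On shallow corollas and comfrey flowers alone, R = ΣλE/(1+Σλh) = 6.378/2.909 = 2.193 J/s.
bramble flowers: E/h = 16/10.7 = 1.495 J/s.
1.495 < 2.193, so adding bramble flowers would lower the average — exclude it.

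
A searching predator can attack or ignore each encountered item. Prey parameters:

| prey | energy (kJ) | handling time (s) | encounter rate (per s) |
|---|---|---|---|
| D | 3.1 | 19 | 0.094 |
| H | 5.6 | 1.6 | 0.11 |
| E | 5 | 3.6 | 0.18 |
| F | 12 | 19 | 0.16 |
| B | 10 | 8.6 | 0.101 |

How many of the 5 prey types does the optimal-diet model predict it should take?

3

Rank by E/h (kJ/s): H 3.5, E 1.39, B 1.16, F 0.632, D 0.163. Include each in turn until the next type's E/h falls below the running intake rate.
Rate on top 1: 0.5238. E: 1.39 > 0.5238 → include.
Rate on top 2: 0.8311. B: 1.16 > 0.8311 → include.
Rate on top 3: 0.9381. F: 0.632 < 0.9381 → exclude; stop.
Optimal diet: H, E, B — 3 of 5 types.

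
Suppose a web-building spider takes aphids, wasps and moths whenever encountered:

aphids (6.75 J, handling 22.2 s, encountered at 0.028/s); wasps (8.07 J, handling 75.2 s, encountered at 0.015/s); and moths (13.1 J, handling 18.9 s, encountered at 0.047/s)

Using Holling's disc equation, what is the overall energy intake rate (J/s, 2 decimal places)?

0.25 J/s

R = (0.028×6.75 + 0.015×8.07 + 0.047×13.1) / (1 + 0.028×22.2 + 0.015×75.2 + 0.047×18.9) = 0.9258/3.638 = 0.2545 J/s.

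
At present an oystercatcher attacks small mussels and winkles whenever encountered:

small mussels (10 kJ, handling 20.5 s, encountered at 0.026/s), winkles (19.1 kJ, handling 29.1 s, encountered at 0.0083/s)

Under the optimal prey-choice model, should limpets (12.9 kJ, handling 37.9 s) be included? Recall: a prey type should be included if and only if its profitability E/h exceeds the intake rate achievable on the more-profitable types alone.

On small mussels and winkles alone, R = ΣλE/(1+Σλh) = 0.4185/1.775 = 0.2359 kJ/s.
Profitability of limpets: 12.9/37.9 = 0.3404 kJ/s.
Since 0.3404 > R, including limpets increases the long-run rate.

Yes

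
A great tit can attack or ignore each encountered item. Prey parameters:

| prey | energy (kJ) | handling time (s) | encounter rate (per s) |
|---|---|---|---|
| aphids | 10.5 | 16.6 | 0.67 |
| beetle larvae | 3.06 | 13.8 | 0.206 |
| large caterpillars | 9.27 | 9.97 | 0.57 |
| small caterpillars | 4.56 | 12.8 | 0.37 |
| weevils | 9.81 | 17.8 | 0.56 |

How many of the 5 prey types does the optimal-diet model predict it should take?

Rank by E/h (kJ/s): large caterpillars 0.93, aphids 0.633, weevils 0.551, small caterpillars 0.356, beetle larvae 0.222. Include each in turn until the next type's E/h falls below the running intake rate.
Rate on top 1: 0.7907. aphids: 0.633 < 0.7907 → exclude; stop.
Optimal diet: large caterpillars — 1 of 5 types.

1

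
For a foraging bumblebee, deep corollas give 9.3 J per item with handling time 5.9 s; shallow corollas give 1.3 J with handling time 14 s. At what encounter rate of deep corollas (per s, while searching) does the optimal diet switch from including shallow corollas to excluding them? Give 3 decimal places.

0.011 per s

Drop shallow corollas once their profitability E₂/h₂ falls below the rate achievable on deep corollas alone: E₂/h₂ = λE₁/(1 + λh₁).
Solve for λ: λE₁h₂ = E₂(1 + λh₁) → λ(E₁h₂ − E₂h₁) = E₂ → λ = E₂/(E₁h₂ − E₂h₁).
λ = 1.3/(9.3×14 − 1.3×5.9) = 1.3/122.5 = 0.01061 per s.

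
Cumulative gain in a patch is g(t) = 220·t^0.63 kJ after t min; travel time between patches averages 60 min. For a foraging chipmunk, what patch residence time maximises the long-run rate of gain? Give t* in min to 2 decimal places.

Optimal t* satisfies g'(t*) = g(t*)/(T + t*).
g'(t) = 0.63·220·t^-0.37. Setting 0.63·220·t^-0.37 = 220·t^0.63/(60+t) gives 0.63(60+t) = t, so 0.37·t = 0.63×60.
t* = 0.63×60/0.37 = 102.2 min.

102.16 min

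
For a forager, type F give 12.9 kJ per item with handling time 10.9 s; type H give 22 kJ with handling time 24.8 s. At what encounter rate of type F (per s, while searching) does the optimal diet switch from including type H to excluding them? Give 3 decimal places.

Drop type H once their profitability E₂/h₂ falls below the rate achievable on type F alone: E₂/h₂ = λE₁/(1 + λh₁).
Solve for λ: λE₁h₂ = E₂(1 + λh₁) → λ(E₁h₂ − E₂h₁) = E₂ → λ = E₂/(E₁h₂ − E₂h₁).
λ = 22/(12.9×24.8 − 22×10.9) = 22/80.12 = 0.2746 per s.

0.275 per s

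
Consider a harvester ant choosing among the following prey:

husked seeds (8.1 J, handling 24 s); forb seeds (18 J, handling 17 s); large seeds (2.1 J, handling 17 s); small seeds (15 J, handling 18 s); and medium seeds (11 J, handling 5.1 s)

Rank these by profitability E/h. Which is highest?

In descending order of E/h:
medium seeds: 11/5.1 = 2.16 J/s
forb seeds: 18/17 = 1.06 J/s
small seeds: 15/18 = 0.833 J/s
husked seeds: 8.1/24 = 0.337 J/s
large seeds: 2.1/17 = 0.124 J/s

medium seeds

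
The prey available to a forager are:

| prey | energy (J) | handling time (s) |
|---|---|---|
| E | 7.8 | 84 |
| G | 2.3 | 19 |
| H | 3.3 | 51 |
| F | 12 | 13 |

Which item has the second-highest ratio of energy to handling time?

G

In descending order of E/h:
F: 12/13 = 0.923 J/s
G: 2.3/19 = 0.121 J/s
E: 7.8/84 = 0.0929 J/s
H: 3.3/51 = 0.0647 J/s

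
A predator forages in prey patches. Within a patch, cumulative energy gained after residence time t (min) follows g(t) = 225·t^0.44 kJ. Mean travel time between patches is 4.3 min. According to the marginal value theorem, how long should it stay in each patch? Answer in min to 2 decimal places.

Optimal t* satisfies g'(t*) = g(t*)/(T + t*).
g'(t) = 0.44·225·t^-0.56. Setting 0.44·225·t^-0.56 = 225·t^0.44/(4.3+t) gives 0.44(4.3+t) = t, so 0.56·t = 0.44×4.3.
t* = 0.44×4.3/0.56 = 3.379 min.

3.38 min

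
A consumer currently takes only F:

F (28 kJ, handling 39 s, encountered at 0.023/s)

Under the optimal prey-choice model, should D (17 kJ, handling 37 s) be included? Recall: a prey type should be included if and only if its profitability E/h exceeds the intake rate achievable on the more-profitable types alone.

Intake rate on the current diet: R = (0.023×28) / (1 + 0.023×39) = 0.644/1.897 = 0.3395 kJ/s.
Profitability of D: 17/37 = 0.4595 kJ/s.
Since 0.4595 > R, including D increases the long-run rate.

Yes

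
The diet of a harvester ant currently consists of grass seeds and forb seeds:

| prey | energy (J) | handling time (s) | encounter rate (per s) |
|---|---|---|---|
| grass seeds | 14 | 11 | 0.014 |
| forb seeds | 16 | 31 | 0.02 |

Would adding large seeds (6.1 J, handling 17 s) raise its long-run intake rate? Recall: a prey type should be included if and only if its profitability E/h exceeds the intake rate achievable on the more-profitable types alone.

On grass seeds and forb seeds alone, R = ΣλE/(1+Σλh) = 0.516/1.774 = 0.2909 J/s.
large seeds: E/h = 6.1/17 = 0.3588 J/s.
Since 0.3588 > R, including large seeds increases the long-run rate.

Yes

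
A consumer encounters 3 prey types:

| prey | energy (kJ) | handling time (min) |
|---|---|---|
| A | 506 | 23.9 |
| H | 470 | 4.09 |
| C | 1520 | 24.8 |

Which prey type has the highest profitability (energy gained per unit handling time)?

In descending order of E/h:
H: 470/4.09 = 115 kJ/min
C: 1520/24.8 = 61.3 kJ/min
A: 506/23.9 = 21.2 kJ/min

H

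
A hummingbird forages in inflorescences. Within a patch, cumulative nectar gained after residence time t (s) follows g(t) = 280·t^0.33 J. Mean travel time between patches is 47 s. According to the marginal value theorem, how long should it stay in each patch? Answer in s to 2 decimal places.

23.15 s

Optimal t* satisfies g'(t*) = g(t*)/(T + t*).
g'(t) = 0.33·280·t^-0.67. Setting 0.33·280·t^-0.67 = 280·t^0.33/(47+t) gives 0.33(47+t) = t, so 0.67·t = 0.33×47.
t* = 0.33×47/0.67 = 23.15 s.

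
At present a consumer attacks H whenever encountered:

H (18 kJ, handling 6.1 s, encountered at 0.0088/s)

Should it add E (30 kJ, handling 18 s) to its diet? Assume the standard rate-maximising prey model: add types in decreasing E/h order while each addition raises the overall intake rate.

Yes

On H alone, R = ΣλE/(1+Σλh) = 0.1584/1.054 = 0.1503 kJ/s.
Profitability of E: 30/18 = 1.667 kJ/s.
1.667 > 0.1503, so adding E raises the average — include it.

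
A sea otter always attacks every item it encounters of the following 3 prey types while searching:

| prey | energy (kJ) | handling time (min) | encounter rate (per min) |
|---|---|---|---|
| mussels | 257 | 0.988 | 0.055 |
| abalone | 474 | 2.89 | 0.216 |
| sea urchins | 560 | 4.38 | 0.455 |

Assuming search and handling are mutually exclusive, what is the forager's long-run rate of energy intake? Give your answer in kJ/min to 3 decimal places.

101.136 kJ/min

Energy encountered per unit search time: 0.055×257 + 0.216×474 + 0.455×560 = 371.3 kJ/min.
Handling time per unit search time: 0.055×0.988 + 0.216×2.89 + 0.455×4.38 = 2.671.
Rate = 371.3/(1 + 2.671) = 101.1 kJ/min.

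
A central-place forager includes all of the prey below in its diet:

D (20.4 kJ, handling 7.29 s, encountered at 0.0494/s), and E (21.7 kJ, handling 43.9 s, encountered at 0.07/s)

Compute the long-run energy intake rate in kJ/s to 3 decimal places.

0.570 kJ/s

Energy encountered per unit search time: 0.0494×20.4 + 0.07×21.7 = 2.527 kJ/s.
Handling time per unit search time: 0.0494×7.29 + 0.07×43.9 = 3.433.
Rate = 2.527/(1 + 3.433) = 0.57 kJ/s.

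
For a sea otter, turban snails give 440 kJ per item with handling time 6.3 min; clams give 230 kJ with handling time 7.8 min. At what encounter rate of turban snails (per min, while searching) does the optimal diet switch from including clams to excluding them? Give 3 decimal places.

0.116 per min

The zero-one rule: include clams iff E₂/h₂ > λE₁/(1+λh₁). Equality gives the switch point.
λE₁h₂ = E₂ + λE₂h₁ ⇒ λ = E₂/(E₁h₂ − E₂h₁) = 230/(3432 − 1449) = 0.116 per min.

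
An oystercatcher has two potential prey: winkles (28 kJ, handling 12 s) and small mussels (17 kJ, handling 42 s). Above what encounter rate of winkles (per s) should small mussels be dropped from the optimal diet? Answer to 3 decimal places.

0.017 per s

The zero-one rule: include small mussels iff E₂/h₂ > λE₁/(1+λh₁). Equality gives the switch point.
λE₁h₂ = E₂ + λE₂h₁ ⇒ λ = E₂/(E₁h₂ − E₂h₁) = 17/(1176 − 204) = 0.01749 per s.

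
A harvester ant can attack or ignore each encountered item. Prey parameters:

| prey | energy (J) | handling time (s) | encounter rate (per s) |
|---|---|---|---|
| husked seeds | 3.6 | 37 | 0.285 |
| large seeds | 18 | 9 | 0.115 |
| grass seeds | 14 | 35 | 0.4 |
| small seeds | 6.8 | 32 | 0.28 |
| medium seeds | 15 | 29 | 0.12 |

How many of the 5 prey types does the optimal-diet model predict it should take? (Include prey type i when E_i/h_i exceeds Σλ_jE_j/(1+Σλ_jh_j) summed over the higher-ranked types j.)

Rank by E/h (J/s): large seeds 2, medium seeds 0.517, grass seeds 0.4, small seeds 0.212, husked seeds 0.0973. Include each in turn until the next type's E/h falls below the running intake rate.
Rate on top 1: 1.017. medium seeds: 0.517 < 1.017 → exclude; stop.
Optimal diet: large seeds — 1 of 5 types.

1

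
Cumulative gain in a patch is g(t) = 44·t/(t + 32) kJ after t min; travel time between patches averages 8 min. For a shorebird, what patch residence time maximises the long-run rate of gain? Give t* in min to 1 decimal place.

By the marginal value theorem, leave when the instantaneous gain rate g'(t) equals the habitat-wide average g(t)/(T + t).
g'(t) = 44·32/(t + 32)². Setting 44·32/(t+32)² = 44t/[(t+32)(8+t)] gives 32(8+t) = t(t+32), so t² = 32×8 = 256.
t* = √256 = 16 min.

16.0 min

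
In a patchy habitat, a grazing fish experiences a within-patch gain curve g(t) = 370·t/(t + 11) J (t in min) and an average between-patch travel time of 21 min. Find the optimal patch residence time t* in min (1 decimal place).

Optimal t* satisfies g'(t*) = g(t*)/(T + t*).
g'(t) = 370·11/(t + 11)². Setting 370·11/(t+11)² = 370t/[(t+11)(21+t)] gives 11(21+t) = t(t+11), so t² = 11×21 = 231.
t* = √231 = 15.2 min.

15.2 min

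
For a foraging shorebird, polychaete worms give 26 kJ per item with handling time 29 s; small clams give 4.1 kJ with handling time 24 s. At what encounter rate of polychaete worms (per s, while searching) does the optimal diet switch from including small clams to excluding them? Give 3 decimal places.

0.008 per s

Drop small clams once their profitability E₂/h₂ falls below the rate achievable on polychaete worms alone: E₂/h₂ = λE₁/(1 + λh₁).
Solve for λ: λE₁h₂ = E₂(1 + λh₁) → λ(E₁h₂ − E₂h₁) = E₂ → λ = E₂/(E₁h₂ − E₂h₁).
λ = 4.1/(26×24 − 4.1×29) = 4.1/505.1 = 0.008117 per s.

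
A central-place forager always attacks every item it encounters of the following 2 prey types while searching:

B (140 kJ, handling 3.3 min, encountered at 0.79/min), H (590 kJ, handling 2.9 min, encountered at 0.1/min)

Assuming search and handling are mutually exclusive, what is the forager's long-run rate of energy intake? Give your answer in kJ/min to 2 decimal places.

43.52 kJ/min

Energy encountered per unit search time: 0.79×140 + 0.1×590 = 169.6 kJ/min.
Handling time per unit search time: 0.79×3.3 + 0.1×2.9 = 2.897.
Rate = 169.6/(1 + 2.897) = 43.52 kJ/min.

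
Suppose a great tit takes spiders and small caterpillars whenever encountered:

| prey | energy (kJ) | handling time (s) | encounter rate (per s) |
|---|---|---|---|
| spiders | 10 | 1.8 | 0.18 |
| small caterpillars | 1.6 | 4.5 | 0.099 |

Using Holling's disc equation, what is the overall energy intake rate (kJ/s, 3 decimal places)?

Energy encountered per unit search time: 0.18×10 + 0.099×1.6 = 1.958 kJ/s.
Handling time per unit search time: 0.18×1.8 + 0.099×4.5 = 0.7695.
Rate = 1.958/(1 + 0.7695) = 1.107 kJ/s.

1.107 kJ/s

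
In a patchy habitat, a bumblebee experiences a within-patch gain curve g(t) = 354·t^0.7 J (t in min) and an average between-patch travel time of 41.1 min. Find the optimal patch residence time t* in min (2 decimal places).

Optimal t* satisfies g'(t*) = g(t*)/(T + t*).
g'(t) = 0.7·354·t^-0.3. Setting 0.7·354·t^-0.3 = 354·t^0.7/(41.1+t) gives 0.7(41.1+t) = t, so 0.30·t = 0.7×41.1.
t* = 0.7×41.1/0.30 = 95.9 min.

95.90 min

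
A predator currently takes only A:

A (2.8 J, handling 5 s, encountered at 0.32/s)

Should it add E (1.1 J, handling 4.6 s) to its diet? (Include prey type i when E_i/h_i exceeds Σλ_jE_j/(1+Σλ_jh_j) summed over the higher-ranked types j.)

On A alone, R = ΣλE/(1+Σλh) = 0.896/2.6 = 0.3446 J/s.
E: E/h = 1.1/4.6 = 0.2391 J/s.
0.2391 < 0.3446, so adding E would lower the average — exclude it.

No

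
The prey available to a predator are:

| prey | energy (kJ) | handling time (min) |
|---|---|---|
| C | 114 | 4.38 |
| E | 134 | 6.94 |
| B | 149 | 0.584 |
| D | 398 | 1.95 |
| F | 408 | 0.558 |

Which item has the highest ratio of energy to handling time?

Profitability E/h (kJ/min): C = 114/4.38 = 26, E = 134/6.94 = 19.3, B = 149/0.584 = 255, D = 398/1.95 = 204, F = 408/0.558 = 731.
Ranked: F > B > D > C > E.

F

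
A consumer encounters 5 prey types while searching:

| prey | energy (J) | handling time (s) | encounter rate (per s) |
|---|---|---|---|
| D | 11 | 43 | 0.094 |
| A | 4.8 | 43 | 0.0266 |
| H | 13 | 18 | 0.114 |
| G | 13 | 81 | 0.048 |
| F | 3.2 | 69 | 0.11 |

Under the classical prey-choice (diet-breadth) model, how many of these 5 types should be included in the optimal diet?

1

Profitabilities (E/h, J/s): H 0.722, D 0.256, G 0.16, A 0.112, F 0.0464. Add prey in this order while the next type's profitability exceeds the intake rate on those already taken.
Rate on top 1: 0.4856. D: 0.256 < 0.4856 → exclude; stop.
Optimal diet: H — 1 of 5 types.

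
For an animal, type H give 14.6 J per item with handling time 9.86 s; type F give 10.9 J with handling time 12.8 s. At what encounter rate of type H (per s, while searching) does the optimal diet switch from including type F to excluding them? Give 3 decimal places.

0.137 per s

The zero-one rule: include type F iff E₂/h₂ > λE₁/(1+λh₁). Equality gives the switch point.
λE₁h₂ = E₂ + λE₂h₁ ⇒ λ = E₂/(E₁h₂ − E₂h₁) = 10.9/(186.9 − 107.5) = 0.1373 per s.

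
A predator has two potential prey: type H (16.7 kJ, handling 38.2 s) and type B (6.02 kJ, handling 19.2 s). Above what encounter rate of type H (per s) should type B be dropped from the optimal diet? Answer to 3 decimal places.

0.066 per s

The zero-one rule: include type B iff E₂/h₂ > λE₁/(1+λh₁). Equality gives the switch point.
λE₁h₂ = E₂ + λE₂h₁ ⇒ λ = E₂/(E₁h₂ − E₂h₁) = 6.02/(320.6 − 230) = 0.06639 per s.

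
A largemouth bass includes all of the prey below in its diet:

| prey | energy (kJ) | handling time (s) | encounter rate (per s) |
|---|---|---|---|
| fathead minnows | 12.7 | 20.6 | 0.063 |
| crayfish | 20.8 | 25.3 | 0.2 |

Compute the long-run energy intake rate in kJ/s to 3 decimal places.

Energy encountered per unit search time: 0.063×12.7 + 0.2×20.8 = 4.96 kJ/s.
Handling time per unit search time: 0.063×20.6 + 0.2×25.3 = 6.358.
Rate = 4.96/(1 + 6.358) = 0.6741 kJ/s.

0.674 kJ/s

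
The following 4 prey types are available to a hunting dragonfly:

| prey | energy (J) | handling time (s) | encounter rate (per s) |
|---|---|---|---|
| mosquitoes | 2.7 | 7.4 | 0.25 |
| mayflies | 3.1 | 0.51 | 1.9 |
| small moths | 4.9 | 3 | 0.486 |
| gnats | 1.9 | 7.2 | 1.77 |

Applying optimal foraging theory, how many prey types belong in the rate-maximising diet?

1

E/h in descending order: mayflies 6.08, small moths 1.63, mosquitoes 0.365, gnats 0.264 J/s. The optimal diet is the largest prefix of this list for which every included type satisfies E_i/h_i > R on the types above it.
Rate on top 1: 2.991. small moths: 1.63 < 2.991 → exclude; stop.
Optimal diet: mayflies — 1 of 4 types.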